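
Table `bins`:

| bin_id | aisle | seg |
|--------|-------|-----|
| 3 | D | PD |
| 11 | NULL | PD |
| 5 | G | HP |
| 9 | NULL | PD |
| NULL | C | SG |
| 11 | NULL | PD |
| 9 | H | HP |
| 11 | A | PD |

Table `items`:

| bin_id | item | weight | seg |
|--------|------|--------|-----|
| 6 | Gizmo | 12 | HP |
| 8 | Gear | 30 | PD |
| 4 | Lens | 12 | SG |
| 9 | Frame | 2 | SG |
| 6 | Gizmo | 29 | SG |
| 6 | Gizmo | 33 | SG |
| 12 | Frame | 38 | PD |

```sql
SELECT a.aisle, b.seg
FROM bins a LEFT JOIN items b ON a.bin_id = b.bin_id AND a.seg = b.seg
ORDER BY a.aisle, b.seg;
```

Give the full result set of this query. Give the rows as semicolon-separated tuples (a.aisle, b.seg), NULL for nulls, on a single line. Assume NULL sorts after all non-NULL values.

(A, NULL); (C, NULL); (D, NULL); (G, NULL); (H, NULL); (NULL, NULL); (NULL, NULL); (NULL, NULL)

LEFT JOIN keeps every row from `bins`; unmatched rows get NULL for `items`'s columns.
Matching on a.bin_id = b.bin_id AND a.seg = b.seg. A NULL in a compared column never satisfies the condition.
- a (bin_id=3, seg=PD) has no partner → padded with NULL.
- a (bin_id=11, seg=PD) has no partner → padded with NULL.
- a (bin_id=5, seg=HP) has no partner → padded with NULL.
- a (bin_id=9, seg=PD) has no partner → padded with NULL.
- a (bin_id=NULL, seg=SG) has no partner → padded with NULL.
- a (bin_id=11, seg=PD) has no partner → padded with NULL.
- a (bin_id=9, seg=HP) has no partner → padded with NULL.
- a (bin_id=11, seg=PD) has no partner → padded with NULL.
After projecting and ordering:
a.aisle | b.seg
A | NULL
C | NULL
D | NULL
G | NULL
H | NULL
NULL | NULL
NULL | NULL
NULL | NULL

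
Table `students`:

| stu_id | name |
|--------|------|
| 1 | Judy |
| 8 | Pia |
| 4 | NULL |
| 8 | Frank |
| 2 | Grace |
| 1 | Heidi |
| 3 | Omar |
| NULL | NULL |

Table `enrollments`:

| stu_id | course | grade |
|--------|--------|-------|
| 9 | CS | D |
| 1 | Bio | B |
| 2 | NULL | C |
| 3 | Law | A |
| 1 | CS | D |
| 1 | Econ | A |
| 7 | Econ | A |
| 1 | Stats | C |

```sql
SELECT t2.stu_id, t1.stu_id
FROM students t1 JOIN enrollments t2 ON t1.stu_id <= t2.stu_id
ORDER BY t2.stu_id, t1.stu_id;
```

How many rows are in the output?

INNER JOIN keeps only pairs where the ON condition holds.
Matching on t1.stu_id <= t2.stu_id. A NULL in a compared column never satisfies the condition.
Matched pairs: 27.
Total: 27 rows.

27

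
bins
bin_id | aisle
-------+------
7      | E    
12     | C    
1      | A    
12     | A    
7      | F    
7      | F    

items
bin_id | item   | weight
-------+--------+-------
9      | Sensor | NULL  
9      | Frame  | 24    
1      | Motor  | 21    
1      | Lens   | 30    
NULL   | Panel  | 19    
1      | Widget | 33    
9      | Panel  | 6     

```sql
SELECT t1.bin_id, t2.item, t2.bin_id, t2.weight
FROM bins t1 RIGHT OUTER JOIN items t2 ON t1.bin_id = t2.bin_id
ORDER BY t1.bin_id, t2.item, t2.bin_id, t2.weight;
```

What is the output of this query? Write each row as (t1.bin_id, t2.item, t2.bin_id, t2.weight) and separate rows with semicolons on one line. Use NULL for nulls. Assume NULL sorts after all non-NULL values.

RIGHT JOIN keeps every row from `items`; unmatched rows get NULL for `bins`'s columns.
Matching on t1.bin_id = t2.bin_id. A NULL in a compared column never satisfies the condition.
- t1[0] bin_id=7 → no match.
- t1[1] bin_id=12 → no match.
- t1[2] bin_id=1 → 3 match(es) in t2 → 3 row(s).
- t1[3] bin_id=12 → no match.
- t1[4] bin_id=7 → no match.
- t1[5] bin_id=7 → no match.
- 4 row(s) from t2 found no t1 partner → padded with NULL.
After projecting and ordering:
t1.bin_id | t2.item | t2.bin_id | t2.weight
1 | Lens | 1 | 30
1 | Motor | 1 | 21
1 | Widget | 1 | 33
NULL | Frame | 9 | 24
NULL | Panel | 9 | 6
NULL | Panel | NULL | 19
NULL | Sensor | 9 | NULL

(1, Lens, 1, 30); (1, Motor, 1, 21); (1, Widget, 1, 33); (NULL, Frame, 9, 24); (NULL, Panel, 9, 6); (NULL, Panel, NULL, 19); (NULL, Sensor, 9, NULL)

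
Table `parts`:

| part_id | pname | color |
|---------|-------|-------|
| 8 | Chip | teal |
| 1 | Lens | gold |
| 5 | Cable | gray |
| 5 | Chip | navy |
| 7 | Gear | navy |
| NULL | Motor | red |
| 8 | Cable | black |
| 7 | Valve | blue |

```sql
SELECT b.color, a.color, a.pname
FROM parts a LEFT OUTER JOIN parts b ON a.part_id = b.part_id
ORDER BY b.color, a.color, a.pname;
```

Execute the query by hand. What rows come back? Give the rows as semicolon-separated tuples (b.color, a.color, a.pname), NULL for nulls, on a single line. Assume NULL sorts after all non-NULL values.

(black, black, Cable); (black, teal, Chip); (blue, blue, Valve); (blue, navy, Gear); (gold, gold, Lens); (gray, gray, Cable); (gray, navy, Chip); (navy, blue, Valve); (navy, gray, Cable); (navy, navy, Chip); (navy, navy, Gear); (teal, black, Cable); (teal, teal, Chip); (NULL, red, Motor)

LEFT JOIN keeps every row from `parts a`; unmatched rows get NULL for `parts b`'s columns.
Matching on a.part_id = b.part_id. A NULL in a compared column never satisfies the condition.
- a (part_id=8) pairs with 2 row(s) of b.
- a (part_id=1) pairs with 1 row(s) of b.
- a (part_id=5) pairs with 2 row(s) of b.
- a (part_id=5) pairs with 2 row(s) of b.
- a (part_id=7) pairs with 2 row(s) of b.
- a (part_id=NULL) has no partner → padded with NULL.
- a (part_id=8) pairs with 2 row(s) of b.
- a (part_id=7) pairs with 2 row(s) of b.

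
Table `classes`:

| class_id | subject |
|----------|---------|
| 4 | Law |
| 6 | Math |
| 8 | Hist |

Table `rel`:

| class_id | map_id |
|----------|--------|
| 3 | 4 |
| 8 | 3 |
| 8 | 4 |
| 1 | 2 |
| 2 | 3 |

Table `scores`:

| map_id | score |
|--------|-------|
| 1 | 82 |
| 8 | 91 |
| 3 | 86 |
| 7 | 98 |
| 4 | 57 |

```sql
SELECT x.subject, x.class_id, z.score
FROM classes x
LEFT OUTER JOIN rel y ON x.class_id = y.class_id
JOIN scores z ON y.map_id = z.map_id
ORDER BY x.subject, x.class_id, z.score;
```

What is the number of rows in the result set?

Step 1 — x LEFT JOIN y on class_id → 4 row(s).
Then INNER JOIN `scores z` on map_id: keep only rows whose y.map_id appears in z.
Result: 2 row(s).

2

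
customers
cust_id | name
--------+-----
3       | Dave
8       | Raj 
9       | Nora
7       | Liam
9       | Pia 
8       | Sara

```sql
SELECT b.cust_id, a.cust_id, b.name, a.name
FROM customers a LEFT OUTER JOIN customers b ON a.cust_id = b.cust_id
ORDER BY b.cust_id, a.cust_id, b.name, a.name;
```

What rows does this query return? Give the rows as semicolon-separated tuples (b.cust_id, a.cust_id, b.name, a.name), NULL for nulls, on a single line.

(3, 3, Dave, Dave); (7, 7, Liam, Liam); (8, 8, Raj, Raj); (8, 8, Raj, Sara); (8, 8, Sara, Raj); (8, 8, Sara, Sara); (9, 9, Nora, Nora); (9, 9, Nora, Pia); (9, 9, Pia, Nora); (9, 9, Pia, Pia)

LEFT JOIN keeps every row from `customers a`; unmatched rows get NULL for `customers b`'s columns.
Matching on a.cust_id = b.cust_id.
- a row (cust_id=3): matches 1 b row(s) → 1 output row(s).
- a row (cust_id=8): matches 2 b row(s) → 2 output row(s).
- a row (cust_id=9): matches 2 b row(s) → 2 output row(s).
- a row (cust_id=7): matches 1 b row(s) → 1 output row(s).
- a row (cust_id=9): matches 2 b row(s) → 2 output row(s).
- a row (cust_id=8): matches 2 b row(s) → 2 output row(s).
After projecting and ordering:
b.cust_id | a.cust_id | b.name | a.name
3 | 3 | Dave | Dave
7 | 7 | Liam | Liam
8 | 8 | Raj | Raj
8 | 8 | Raj | Sara
8 | 8 | Sara | Raj
8 | 8 | Sara | Sara
9 | 9 | Nora | Nora
9 | 9 | Nora | Pia
9 | 9 | Pia | Nora
9 | 9 | Pia | Pia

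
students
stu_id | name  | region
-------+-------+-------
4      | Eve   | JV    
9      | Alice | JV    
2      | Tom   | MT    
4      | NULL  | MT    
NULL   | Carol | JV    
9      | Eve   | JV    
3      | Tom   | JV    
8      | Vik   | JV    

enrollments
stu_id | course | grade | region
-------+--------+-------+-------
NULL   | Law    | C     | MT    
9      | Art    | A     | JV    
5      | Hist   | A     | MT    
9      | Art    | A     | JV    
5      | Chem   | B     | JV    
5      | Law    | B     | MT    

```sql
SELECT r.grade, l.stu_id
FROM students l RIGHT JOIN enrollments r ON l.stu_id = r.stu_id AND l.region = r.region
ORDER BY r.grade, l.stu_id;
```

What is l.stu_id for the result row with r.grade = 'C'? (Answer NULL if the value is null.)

RIGHT JOIN keeps every row from `enrollments`; unmatched rows get NULL for `students`'s columns.
Matching on l.stu_id = r.stu_id AND l.region = r.region. A NULL in a compared column never satisfies the condition.
- l row (stu_id=4, region=JV): no match.
- l row (stu_id=9, region=JV): matches 2 r row(s) → 2 output row(s).
- l row (stu_id=2, region=MT): no match.
- l row (stu_id=4, region=MT): no match.
- l row (stu_id=NULL, region=JV): no match.
- l row (stu_id=9, region=JV): matches 2 r row(s) → 2 output row(s).
- l row (stu_id=3, region=JV): no match.
- l row (stu_id=8, region=JV): no match.
- plus 4 unmatched r row(s), each kept with NULL l columns.

NULL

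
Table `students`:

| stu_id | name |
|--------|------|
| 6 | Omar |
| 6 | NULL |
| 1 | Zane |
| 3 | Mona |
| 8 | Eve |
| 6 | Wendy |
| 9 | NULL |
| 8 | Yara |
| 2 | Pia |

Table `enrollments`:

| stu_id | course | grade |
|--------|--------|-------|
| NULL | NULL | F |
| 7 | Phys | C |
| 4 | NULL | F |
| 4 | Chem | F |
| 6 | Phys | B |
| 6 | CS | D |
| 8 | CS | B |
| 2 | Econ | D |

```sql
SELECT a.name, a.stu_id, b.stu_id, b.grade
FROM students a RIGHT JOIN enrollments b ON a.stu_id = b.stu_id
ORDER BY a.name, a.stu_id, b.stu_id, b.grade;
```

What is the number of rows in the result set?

13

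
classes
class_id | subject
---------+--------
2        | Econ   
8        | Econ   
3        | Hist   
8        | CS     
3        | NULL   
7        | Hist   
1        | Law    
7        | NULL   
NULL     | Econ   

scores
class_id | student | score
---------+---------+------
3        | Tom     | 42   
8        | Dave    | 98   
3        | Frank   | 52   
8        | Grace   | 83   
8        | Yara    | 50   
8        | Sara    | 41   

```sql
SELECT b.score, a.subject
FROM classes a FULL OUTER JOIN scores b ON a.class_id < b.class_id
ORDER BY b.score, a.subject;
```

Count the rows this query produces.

FULL OUTER JOIN keeps every row from both sides; unmatched rows get NULL for the other side's columns.
Matching on a.class_id < b.class_id. A NULL in a compared column never satisfies the condition.
- a[0] class_id=2 → 6 match(es) in b → 6 row(s).
- a[1] class_id=8 → no match; kept with NULLs on the b side.
- a[2] class_id=3 → 4 match(es) in b → 4 row(s).
- a[3] class_id=8 → no match; kept with NULLs on the b side.
- a[4] class_id=3 → 4 match(es) in b → 4 row(s).
- a[5] class_id=7 → 4 match(es) in b → 4 row(s).
- a[6] class_id=1 → 6 match(es) in b → 6 row(s).
- a[7] class_id=7 → 4 match(es) in b → 4 row(s).
- a[8] class_id=NULL → no match; kept with NULLs on the b side.
Total: 28 matched + 3 padded = 31 rows.

31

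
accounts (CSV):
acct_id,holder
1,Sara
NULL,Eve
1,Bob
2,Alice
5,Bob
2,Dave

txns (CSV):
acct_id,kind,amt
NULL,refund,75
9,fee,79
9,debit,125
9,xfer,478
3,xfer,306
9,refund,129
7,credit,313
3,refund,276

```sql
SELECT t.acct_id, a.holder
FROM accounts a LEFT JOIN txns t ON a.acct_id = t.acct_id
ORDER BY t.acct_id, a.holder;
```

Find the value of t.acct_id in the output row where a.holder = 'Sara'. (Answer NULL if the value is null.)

NULL

LEFT JOIN keeps every row from `accounts`; unmatched rows get NULL for `txns`'s columns.
Matching on a.acct_id = t.acct_id. A NULL in a compared column never satisfies the condition.
- a (acct_id=1) has no partner → padded with NULL.
- a (acct_id=NULL) has no partner → padded with NULL.
- a (acct_id=1) has no partner → padded with NULL.
- a (acct_id=2) has no partner → padded with NULL.
- a (acct_id=5) has no partner → padded with NULL.
- a (acct_id=2) has no partner → padded with NULL.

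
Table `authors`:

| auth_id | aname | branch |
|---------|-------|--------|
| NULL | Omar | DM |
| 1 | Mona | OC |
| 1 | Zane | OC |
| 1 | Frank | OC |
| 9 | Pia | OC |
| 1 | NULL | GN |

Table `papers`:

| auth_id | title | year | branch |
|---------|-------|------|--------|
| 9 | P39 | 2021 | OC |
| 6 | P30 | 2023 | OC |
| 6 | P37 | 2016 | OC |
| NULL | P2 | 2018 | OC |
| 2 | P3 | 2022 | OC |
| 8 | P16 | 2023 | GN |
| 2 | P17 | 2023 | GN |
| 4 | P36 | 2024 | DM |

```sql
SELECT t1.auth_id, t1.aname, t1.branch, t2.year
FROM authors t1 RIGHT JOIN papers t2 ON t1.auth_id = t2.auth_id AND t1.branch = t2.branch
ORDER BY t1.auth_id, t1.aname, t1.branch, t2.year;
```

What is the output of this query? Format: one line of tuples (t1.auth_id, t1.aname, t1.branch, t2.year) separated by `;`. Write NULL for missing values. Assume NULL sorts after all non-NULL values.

(9, Pia, OC, 2021); (NULL, NULL, NULL, 2016); (NULL, NULL, NULL, 2018); (NULL, NULL, NULL, 2022); (NULL, NULL, NULL, 2023); (NULL, NULL, NULL, 2023); (NULL, NULL, NULL, 2023); (NULL, NULL, NULL, 2024)

RIGHT JOIN keeps every row from `papers`; unmatched rows get NULL for `authors`'s columns.
Matching on t1.auth_id = t2.auth_id AND t1.branch = t2.branch. A NULL in a compared column never satisfies the condition.
- t1[0] auth_id=NULL, branch=DM → no match.
- t1[1] auth_id=1, branch=OC → no match.
- t1[2] auth_id=1, branch=OC → no match.
- t1[3] auth_id=1, branch=OC → no match.
- t1[4] auth_id=9, branch=OC → 1 match(es) in t2 → 1 row(s).
- t1[5] auth_id=1, branch=GN → no match.
- 7 t2 row(s) had no t1 match → kept, t1 columns NULL.
After projecting and ordering:
t1.auth_id | t1.aname | t1.branch | t2.year
9 | Pia | OC | 2021
NULL | NULL | NULL | 2016
NULL | NULL | NULL | 2018
NULL | NULL | NULL | 2022
NULL | NULL | NULL | 2023
NULL | NULL | NULL | 2023
NULL | NULL | NULL | 2023
NULL | NULL | NULL | 2024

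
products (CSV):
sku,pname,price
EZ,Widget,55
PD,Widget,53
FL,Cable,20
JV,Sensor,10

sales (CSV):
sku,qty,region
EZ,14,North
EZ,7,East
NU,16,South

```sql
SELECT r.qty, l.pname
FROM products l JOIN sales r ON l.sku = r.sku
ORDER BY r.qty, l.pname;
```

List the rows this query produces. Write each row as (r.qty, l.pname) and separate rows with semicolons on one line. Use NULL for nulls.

INNER JOIN keeps only pairs where the ON condition holds.
Matching on l.sku = r.sku.
- sku=EZ: 2 matching r row(s), so 2 row(s) emitted.
- sku=PD: no matching r row, dropped.
- sku=FL: no matching r row, dropped.
- sku=JV: no matching r row, dropped.
After projecting and ordering:
r.qty | l.pname
7 | Widget
14 | Widget

(7, Widget); (14, Widget)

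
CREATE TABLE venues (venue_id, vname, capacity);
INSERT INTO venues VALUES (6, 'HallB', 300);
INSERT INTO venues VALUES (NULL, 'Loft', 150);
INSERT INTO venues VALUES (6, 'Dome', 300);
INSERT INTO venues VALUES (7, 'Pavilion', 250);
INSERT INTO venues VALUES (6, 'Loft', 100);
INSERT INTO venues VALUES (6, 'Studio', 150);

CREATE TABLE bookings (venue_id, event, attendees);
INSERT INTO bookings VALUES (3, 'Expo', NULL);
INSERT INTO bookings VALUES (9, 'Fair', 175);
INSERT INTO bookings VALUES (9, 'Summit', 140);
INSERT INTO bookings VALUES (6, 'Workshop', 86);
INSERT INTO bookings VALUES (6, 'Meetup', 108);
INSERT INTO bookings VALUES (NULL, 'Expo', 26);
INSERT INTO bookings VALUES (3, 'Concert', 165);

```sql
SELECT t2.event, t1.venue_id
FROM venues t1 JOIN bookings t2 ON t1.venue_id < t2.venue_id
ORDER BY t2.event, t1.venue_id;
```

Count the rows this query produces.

10

INNER JOIN keeps only pairs where the ON condition holds.
Matching on t1.venue_id < t2.venue_id. A NULL in a compared column never satisfies the condition.
- t1 row (venue_id=6): matches 2 t2 row(s) → 2 output row(s).
- t1 row (venue_id=NULL): no match → dropped.
- t1 row (venue_id=6): matches 2 t2 row(s) → 2 output row(s).
- t1 row (venue_id=7): matches 2 t2 row(s) → 2 output row(s).
- t1 row (venue_id=6): matches 2 t2 row(s) → 2 output row(s).
- t1 row (venue_id=6): matches 2 t2 row(s) → 2 output row(s).
Total: 10 rows.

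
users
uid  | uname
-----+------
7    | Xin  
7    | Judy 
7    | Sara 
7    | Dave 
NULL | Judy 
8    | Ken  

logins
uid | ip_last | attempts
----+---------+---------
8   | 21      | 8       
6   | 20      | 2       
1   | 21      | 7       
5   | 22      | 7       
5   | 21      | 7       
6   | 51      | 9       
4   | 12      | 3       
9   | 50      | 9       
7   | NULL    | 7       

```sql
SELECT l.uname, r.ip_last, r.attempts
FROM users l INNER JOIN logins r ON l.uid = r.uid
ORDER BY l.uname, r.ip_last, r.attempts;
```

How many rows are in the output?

5

INNER JOIN keeps only pairs where the ON condition holds.
Matching on l.uid = r.uid. A NULL in a compared column never satisfies the condition.
- l[0] uid=7 → 1 match(es) in r → 1 row(s).
- l[1] uid=7 → 1 match(es) in r → 1 row(s).
- l[2] uid=7 → 1 match(es) in r → 1 row(s).
- l[3] uid=7 → 1 match(es) in r → 1 row(s).
- l[4] uid=NULL → no match; dropped.
- l[5] uid=8 → 1 match(es) in r → 1 row(s).
Total: 5 rows.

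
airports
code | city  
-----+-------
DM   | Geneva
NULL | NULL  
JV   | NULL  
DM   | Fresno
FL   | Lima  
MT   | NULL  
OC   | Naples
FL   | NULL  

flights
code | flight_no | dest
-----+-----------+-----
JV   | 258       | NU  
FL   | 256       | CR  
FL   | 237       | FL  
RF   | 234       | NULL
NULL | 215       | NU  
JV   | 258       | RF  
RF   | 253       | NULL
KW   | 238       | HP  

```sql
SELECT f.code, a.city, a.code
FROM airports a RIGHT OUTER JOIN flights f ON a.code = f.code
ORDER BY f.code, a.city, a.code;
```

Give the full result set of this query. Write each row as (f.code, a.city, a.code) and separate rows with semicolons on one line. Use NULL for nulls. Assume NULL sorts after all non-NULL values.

(FL, Lima, FL); (FL, Lima, FL); (FL, NULL, FL); (FL, NULL, FL); (JV, NULL, JV); (JV, NULL, JV); (KW, NULL, NULL); (RF, NULL, NULL); (RF, NULL, NULL); (NULL, NULL, NULL)

RIGHT JOIN keeps every row from `flights`; unmatched rows get NULL for `airports`'s columns.
Matching on a.code = f.code. A NULL in a compared column never satisfies the condition.
Matched pairs: 6; unmatched f rows kept: 4.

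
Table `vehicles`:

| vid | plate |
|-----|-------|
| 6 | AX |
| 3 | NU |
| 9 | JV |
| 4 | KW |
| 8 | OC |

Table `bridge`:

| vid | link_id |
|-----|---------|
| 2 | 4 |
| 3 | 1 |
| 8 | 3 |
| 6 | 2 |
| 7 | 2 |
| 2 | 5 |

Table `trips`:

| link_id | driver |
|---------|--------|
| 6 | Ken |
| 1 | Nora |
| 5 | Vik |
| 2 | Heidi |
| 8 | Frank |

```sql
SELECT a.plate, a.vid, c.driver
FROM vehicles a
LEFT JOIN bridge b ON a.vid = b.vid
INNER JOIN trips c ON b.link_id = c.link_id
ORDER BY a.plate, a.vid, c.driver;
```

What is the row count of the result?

2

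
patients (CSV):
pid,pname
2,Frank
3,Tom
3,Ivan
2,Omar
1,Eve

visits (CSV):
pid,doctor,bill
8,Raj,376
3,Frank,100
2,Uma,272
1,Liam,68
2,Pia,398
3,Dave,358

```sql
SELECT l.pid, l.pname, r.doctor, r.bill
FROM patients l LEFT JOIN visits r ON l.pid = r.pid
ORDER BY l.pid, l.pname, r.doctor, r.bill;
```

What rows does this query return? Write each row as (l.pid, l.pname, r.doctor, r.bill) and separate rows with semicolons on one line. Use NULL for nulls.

(1, Eve, Liam, 68); (2, Frank, Pia, 398); (2, Frank, Uma, 272); (2, Omar, Pia, 398); (2, Omar, Uma, 272); (3, Ivan, Dave, 358); (3, Ivan, Frank, 100); (3, Tom, Dave, 358); (3, Tom, Frank, 100)

LEFT JOIN keeps every row from `patients`; unmatched rows get NULL for `visits`'s columns.
Matching on l.pid = r.pid.
Matched pairs: 9; unmatched l rows kept: 0.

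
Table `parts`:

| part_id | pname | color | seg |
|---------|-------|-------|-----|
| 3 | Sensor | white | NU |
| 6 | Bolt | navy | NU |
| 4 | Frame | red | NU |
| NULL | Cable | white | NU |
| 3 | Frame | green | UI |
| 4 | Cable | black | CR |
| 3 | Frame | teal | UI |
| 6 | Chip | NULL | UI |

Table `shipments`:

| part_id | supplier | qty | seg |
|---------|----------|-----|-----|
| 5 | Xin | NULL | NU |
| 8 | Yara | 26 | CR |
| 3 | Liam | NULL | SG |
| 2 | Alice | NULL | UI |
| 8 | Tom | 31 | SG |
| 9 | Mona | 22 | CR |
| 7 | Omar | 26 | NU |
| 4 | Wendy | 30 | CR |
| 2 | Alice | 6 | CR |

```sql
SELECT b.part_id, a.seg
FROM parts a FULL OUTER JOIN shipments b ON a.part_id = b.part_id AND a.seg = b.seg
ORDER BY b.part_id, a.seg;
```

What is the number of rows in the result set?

16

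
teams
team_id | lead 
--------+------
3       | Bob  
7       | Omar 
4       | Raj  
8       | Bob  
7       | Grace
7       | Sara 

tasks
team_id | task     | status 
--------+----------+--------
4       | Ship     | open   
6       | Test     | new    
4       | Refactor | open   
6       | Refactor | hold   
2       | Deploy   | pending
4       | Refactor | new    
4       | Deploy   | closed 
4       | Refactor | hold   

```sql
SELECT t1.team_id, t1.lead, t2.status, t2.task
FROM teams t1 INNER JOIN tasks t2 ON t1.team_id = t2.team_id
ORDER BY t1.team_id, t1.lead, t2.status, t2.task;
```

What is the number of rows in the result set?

5

INNER JOIN keeps only pairs where the ON condition holds.
Matching on t1.team_id = t2.team_id.
- t1 (team_id=3) has no partner → excluded.
- t1 (team_id=7) has no partner → excluded.
- t1 (team_id=4) pairs with 5 row(s) of t2.
- t1 (team_id=8) has no partner → excluded.
- t1 (team_id=7) has no partner → excluded.
- t1 (team_id=7) has no partner → excluded.
Total: 5 rows.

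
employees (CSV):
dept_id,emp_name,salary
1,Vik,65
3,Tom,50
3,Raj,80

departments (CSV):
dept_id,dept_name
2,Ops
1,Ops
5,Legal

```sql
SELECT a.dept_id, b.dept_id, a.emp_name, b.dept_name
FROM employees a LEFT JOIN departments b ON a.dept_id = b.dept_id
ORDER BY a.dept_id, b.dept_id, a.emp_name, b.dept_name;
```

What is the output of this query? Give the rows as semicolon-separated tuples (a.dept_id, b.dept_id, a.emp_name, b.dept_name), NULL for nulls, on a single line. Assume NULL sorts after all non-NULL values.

LEFT JOIN keeps every row from `employees`; unmatched rows get NULL for `departments`'s columns.
Matching on a.dept_id = b.dept_id.
Matched pairs: 1; unmatched a rows kept: 2.

(1, 1, Vik, Ops); (3, NULL, Raj, NULL); (3, NULL, Tom, NULL)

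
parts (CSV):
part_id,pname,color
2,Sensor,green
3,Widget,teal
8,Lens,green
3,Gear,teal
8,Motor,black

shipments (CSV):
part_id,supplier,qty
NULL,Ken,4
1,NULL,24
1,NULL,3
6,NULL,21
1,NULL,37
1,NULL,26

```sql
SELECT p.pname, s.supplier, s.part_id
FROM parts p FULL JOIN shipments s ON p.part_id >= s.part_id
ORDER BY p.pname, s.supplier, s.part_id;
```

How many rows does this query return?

23

FULL OUTER JOIN keeps every row from both sides; unmatched rows get NULL for the other side's columns.
Matching on p.part_id >= s.part_id. A NULL in a compared column never satisfies the condition.
Matched pairs: 22; unmatched p rows kept: 0; unmatched s rows kept: 1.
Total: 22 matched + 1 padded = 23 rows.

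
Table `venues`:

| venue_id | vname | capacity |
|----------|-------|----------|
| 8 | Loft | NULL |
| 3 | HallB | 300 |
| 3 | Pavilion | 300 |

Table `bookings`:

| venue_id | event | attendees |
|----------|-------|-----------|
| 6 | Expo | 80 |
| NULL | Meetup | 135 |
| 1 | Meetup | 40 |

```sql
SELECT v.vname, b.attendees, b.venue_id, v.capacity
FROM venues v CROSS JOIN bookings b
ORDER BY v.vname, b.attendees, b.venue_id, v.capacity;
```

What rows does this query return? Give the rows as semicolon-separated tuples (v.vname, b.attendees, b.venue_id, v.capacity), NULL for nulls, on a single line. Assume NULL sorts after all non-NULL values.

(HallB, 40, 1, 300); (HallB, 80, 6, 300); (HallB, 135, NULL, 300); (Loft, 40, 1, NULL); (Loft, 80, 6, NULL); (Loft, 135, NULL, NULL); (Pavilion, 40, 1, 300); (Pavilion, 80, 6, 300); (Pavilion, 135, NULL, 300)

CROSS JOIN pairs every row of `venues` with every row of `bookings`: 3 × 3 = 9 rows.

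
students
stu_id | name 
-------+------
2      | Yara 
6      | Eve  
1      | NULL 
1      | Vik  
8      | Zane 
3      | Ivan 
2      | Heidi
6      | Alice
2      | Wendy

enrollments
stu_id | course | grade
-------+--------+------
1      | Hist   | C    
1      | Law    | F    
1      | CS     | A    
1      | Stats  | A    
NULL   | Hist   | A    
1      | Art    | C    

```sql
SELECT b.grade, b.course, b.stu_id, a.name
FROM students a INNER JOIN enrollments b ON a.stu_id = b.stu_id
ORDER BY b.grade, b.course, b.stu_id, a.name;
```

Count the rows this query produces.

INNER JOIN keeps only pairs where the ON condition holds.
Matching on a.stu_id = b.stu_id. A NULL in a compared column never satisfies the condition.
- a[0] stu_id=2 → no match; dropped.
- a[1] stu_id=6 → no match; dropped.
- a[2] stu_id=1 → 5 match(es) in b → 5 row(s).
- a[3] stu_id=1 → 5 match(es) in b → 5 row(s).
- a[4] stu_id=8 → no match; dropped.
- a[5] stu_id=3 → no match; dropped.
- a[6] stu_id=2 → no match; dropped.
- a[7] stu_id=6 → no match; dropped.
- a[8] stu_id=2 → no match; dropped.
Total: 10 rows.

10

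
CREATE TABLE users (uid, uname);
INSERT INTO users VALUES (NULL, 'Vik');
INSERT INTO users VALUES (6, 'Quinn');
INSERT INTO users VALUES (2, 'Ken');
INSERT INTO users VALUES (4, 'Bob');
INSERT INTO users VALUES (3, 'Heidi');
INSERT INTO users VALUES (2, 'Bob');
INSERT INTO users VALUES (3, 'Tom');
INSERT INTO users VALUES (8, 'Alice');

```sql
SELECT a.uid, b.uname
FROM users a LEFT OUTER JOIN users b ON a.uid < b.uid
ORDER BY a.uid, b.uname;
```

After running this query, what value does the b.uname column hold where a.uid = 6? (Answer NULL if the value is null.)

Alice

LEFT JOIN keeps every row from `users a`; unmatched rows get NULL for `users b`'s columns.
Matching on a.uid < b.uid. A NULL in a compared column never satisfies the condition.
- a (uid=NULL) has no partner → padded with NULL.
- a (uid=6) pairs with 1 row(s) of b.
- a (uid=2) pairs with 5 row(s) of b.
- a (uid=4) pairs with 2 row(s) of b.
- a (uid=3) pairs with 3 row(s) of b.
- a (uid=2) pairs with 5 row(s) of b.
- a (uid=3) pairs with 3 row(s) of b.
- a (uid=8) has no partner → padded with NULL.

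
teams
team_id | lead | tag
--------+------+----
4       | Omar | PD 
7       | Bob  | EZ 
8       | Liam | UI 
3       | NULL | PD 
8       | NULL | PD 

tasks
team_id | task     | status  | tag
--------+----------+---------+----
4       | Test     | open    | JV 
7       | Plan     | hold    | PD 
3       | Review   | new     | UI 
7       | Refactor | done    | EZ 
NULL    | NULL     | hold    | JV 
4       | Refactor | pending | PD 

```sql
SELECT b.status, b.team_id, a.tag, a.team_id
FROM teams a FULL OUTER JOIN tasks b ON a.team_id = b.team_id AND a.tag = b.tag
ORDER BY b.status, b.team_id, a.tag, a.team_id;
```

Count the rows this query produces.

9

FULL OUTER JOIN keeps every row from both sides; unmatched rows get NULL for the other side's columns.
Matching on a.team_id = b.team_id AND a.tag = b.tag. A NULL in a compared column never satisfies the condition.
- a row (team_id=4, tag=PD): matches 1 b row(s) → 1 output row(s).
- a row (team_id=7, tag=EZ): matches 1 b row(s) → 1 output row(s).
- a row (team_id=8, tag=UI): no match → kept, b columns NULL.
- a row (team_id=3, tag=PD): no match → kept, b columns NULL.
- a row (team_id=8, tag=PD): no match → kept, b columns NULL.
- plus 4 unmatched b row(s), each kept with NULL a columns.
Total: 2 matched + 7 padded = 9 rows.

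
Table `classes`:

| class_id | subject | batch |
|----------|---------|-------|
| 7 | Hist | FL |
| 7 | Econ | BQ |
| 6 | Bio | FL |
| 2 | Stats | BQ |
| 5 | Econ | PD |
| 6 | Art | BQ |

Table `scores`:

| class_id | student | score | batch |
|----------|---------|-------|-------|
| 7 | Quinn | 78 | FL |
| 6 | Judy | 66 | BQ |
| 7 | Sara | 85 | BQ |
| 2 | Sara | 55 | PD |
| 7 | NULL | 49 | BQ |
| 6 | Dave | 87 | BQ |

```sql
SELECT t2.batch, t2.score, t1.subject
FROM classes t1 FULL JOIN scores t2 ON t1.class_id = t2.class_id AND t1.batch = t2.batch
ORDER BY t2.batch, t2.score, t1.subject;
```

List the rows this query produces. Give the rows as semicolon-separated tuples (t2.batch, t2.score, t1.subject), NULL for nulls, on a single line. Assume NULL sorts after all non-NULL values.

(BQ, 49, Econ); (BQ, 66, Art); (BQ, 85, Econ); (BQ, 87, Art); (FL, 78, Hist); (PD, 55, NULL); (NULL, NULL, Bio); (NULL, NULL, Econ); (NULL, NULL, Stats)

FULL OUTER JOIN keeps every row from both sides; unmatched rows get NULL for the other side's columns.
Matching on t1.class_id = t2.class_id AND t1.batch = t2.batch.
Matched pairs: 5; unmatched t1 rows kept: 3; unmatched t2 rows kept: 1.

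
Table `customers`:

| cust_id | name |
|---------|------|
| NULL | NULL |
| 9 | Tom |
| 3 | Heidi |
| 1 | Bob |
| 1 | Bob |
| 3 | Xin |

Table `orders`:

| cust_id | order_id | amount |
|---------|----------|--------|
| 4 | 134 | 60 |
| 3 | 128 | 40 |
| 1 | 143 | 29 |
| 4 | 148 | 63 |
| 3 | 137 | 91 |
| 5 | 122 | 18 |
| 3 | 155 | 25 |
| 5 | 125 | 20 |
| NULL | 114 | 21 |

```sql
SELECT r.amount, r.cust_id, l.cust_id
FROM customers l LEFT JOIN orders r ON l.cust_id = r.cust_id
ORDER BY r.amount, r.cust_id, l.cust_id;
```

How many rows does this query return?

10

LEFT JOIN keeps every row from `customers`; unmatched rows get NULL for `orders`'s columns.
Matching on l.cust_id = r.cust_id. A NULL in a compared column never satisfies the condition.
- l row (cust_id=NULL): no match → kept, r columns NULL.
- l row (cust_id=9): no match → kept, r columns NULL.
- l row (cust_id=3): matches 3 r row(s) → 3 output row(s).
- l row (cust_id=1): matches 1 r row(s) → 1 output row(s).
- l row (cust_id=1): matches 1 r row(s) → 1 output row(s).
- l row (cust_id=3): matches 3 r row(s) → 3 output row(s).
Total: 8 matched + 2 padded = 10 rows.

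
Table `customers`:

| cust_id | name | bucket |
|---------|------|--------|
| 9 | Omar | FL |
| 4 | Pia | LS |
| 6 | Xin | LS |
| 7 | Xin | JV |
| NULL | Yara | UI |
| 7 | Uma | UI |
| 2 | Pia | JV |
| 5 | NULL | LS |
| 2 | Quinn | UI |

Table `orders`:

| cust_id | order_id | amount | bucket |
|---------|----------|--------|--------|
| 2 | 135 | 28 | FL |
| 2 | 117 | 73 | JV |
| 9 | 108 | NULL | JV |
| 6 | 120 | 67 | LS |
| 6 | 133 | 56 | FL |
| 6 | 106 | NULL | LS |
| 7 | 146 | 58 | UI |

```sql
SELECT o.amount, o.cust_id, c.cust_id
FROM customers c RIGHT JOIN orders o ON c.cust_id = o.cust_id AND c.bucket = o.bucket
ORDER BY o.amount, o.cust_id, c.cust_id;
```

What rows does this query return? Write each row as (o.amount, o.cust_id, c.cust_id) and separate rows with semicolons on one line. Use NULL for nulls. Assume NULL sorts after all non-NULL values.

RIGHT JOIN keeps every row from `orders`; unmatched rows get NULL for `customers`'s columns.
Matching on c.cust_id = o.cust_id AND c.bucket = o.bucket. A NULL in a compared column never satisfies the condition.
- c (cust_id=9, bucket=FL) has no partner in o.
- c (cust_id=4, bucket=LS) has no partner in o.
- c (cust_id=6, bucket=LS) pairs with 2 row(s) of o.
- c (cust_id=7, bucket=JV) has no partner in o.
- c (cust_id=NULL, bucket=UI) has no partner in o.
- c (cust_id=7, bucket=UI) pairs with 1 row(s) of o.
- c (cust_id=2, bucket=JV) pairs with 1 row(s) of o.
- c (cust_id=5, bucket=LS) has no partner in o.
- c (cust_id=2, bucket=UI) has no partner in o.
- 3 row(s) from o found no c partner → padded with NULL.
After projecting and ordering:
o.amount | o.cust_id | c.cust_id
28 | 2 | NULL
56 | 6 | NULL
58 | 7 | 7
67 | 6 | 6
73 | 2 | 2
NULL | 6 | 6
NULL | 9 | NULL

(28, 2, NULL); (56, 6, NULL); (58, 7, 7); (67, 6, 6); (73, 2, 2); (NULL, 6, 6); (NULL, 9, NULL)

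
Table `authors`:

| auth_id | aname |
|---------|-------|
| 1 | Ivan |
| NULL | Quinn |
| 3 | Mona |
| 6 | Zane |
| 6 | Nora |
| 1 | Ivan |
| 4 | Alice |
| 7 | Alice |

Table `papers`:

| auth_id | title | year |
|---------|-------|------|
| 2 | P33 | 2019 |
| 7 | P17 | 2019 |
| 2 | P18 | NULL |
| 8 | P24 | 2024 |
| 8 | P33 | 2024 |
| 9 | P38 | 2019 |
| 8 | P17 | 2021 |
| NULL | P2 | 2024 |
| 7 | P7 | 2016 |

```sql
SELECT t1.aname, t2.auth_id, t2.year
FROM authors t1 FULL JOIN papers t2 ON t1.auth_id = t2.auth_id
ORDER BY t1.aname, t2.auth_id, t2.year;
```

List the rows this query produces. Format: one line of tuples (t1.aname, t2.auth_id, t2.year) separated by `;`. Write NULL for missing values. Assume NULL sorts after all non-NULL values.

(Alice, 7, 2016); (Alice, 7, 2019); (Alice, NULL, NULL); (Ivan, NULL, NULL); (Ivan, NULL, NULL); (Mona, NULL, NULL); (Nora, NULL, NULL); (Quinn, NULL, NULL); (Zane, NULL, NULL); (NULL, 2, 2019); (NULL, 2, NULL); (NULL, 8, 2021); (NULL, 8, 2024); (NULL, 8, 2024); (NULL, 9, 2019); (NULL, NULL, 2024)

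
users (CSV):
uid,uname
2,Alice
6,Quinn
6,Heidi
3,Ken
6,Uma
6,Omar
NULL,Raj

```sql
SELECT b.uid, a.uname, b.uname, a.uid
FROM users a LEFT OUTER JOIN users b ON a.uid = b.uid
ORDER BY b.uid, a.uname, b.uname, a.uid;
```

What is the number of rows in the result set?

19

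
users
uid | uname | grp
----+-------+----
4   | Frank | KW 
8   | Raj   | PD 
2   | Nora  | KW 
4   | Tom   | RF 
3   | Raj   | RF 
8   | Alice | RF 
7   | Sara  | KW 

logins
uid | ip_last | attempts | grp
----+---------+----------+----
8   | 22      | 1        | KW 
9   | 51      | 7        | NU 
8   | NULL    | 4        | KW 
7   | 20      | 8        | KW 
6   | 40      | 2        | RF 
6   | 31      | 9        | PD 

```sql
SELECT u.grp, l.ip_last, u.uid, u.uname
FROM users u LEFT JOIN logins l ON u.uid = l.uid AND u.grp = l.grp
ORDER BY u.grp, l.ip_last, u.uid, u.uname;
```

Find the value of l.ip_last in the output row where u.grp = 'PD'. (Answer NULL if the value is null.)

NULL

LEFT JOIN keeps every row from `users`; unmatched rows get NULL for `logins`'s columns.
Matching on u.uid = l.uid AND u.grp = l.grp.
- uid=4, grp=KW: no l row matches, row kept with l columns NULL.
- uid=8, grp=PD: no l row matches, row kept with l columns NULL.
- uid=2, grp=KW: no l row matches, row kept with l columns NULL.
- uid=4, grp=RF: no l row matches, row kept with l columns NULL.
- uid=3, grp=RF: no l row matches, row kept with l columns NULL.
- uid=8, grp=RF: no l row matches, row kept with l columns NULL.
- uid=7, grp=KW: 1 matching l row(s), so 1 row(s) emitted.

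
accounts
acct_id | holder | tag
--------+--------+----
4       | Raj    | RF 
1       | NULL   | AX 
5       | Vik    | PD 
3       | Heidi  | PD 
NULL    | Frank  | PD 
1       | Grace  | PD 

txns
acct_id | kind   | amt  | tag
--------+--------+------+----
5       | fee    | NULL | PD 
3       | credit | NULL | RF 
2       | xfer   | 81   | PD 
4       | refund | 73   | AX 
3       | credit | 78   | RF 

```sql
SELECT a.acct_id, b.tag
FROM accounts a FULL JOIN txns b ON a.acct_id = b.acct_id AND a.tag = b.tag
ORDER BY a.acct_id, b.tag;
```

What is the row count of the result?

FULL OUTER JOIN keeps every row from both sides; unmatched rows get NULL for the other side's columns.
Matching on a.acct_id = b.acct_id AND a.tag = b.tag. A NULL in a compared column never satisfies the condition.
Matched pairs: 1; unmatched a rows kept: 5; unmatched b rows kept: 4.
Total: 1 matched + 9 padded = 10 rows.

10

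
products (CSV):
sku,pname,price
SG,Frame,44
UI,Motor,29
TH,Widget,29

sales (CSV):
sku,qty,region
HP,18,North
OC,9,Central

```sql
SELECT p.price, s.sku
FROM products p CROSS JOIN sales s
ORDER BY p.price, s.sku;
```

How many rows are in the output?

CROSS JOIN pairs every row of `products` with every row of `sales`: 3 × 2 = 6 rows.

6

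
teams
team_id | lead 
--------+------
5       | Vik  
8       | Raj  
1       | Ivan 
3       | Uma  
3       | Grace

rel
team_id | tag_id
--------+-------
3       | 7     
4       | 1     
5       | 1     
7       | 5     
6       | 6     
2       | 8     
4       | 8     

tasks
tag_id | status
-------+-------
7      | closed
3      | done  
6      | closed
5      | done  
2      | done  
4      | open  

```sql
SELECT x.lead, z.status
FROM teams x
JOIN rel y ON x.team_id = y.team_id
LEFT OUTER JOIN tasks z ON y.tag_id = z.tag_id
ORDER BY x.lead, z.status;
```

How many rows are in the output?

Evaluate left to right. First `teams x INNER JOIN rel y` on team_id: 3 row(s).
Then LEFT JOIN `tasks z` on tag_id: each of those 3 rows is kept; rows whose y.tag_id has no match in z get NULL for z's columns.
Result: 3 row(s).

3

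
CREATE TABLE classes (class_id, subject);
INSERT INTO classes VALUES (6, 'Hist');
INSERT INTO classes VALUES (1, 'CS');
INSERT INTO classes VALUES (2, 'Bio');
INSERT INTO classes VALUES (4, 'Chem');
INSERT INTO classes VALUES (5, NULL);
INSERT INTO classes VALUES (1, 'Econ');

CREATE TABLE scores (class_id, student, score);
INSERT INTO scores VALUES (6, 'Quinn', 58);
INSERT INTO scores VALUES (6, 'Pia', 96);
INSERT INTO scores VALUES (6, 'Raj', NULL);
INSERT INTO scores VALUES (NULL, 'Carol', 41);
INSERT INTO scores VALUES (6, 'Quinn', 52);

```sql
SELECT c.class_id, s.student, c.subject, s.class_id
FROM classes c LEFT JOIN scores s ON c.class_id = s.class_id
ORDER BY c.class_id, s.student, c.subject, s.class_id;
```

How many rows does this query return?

LEFT JOIN keeps every row from `classes`; unmatched rows get NULL for `scores`'s columns.
Matching on c.class_id = s.class_id. A NULL in a compared column never satisfies the condition.
- class_id=6: 4 matching s row(s), so 4 row(s) emitted.
- class_id=1: no s row matches, row kept with s columns NULL.
- class_id=2: no s row matches, row kept with s columns NULL.
- class_id=4: no s row matches, row kept with s columns NULL.
- class_id=5: no s row matches, row kept with s columns NULL.
- class_id=1: no s row matches, row kept with s columns NULL.
Total: 4 matched + 5 padded = 9 rows.

9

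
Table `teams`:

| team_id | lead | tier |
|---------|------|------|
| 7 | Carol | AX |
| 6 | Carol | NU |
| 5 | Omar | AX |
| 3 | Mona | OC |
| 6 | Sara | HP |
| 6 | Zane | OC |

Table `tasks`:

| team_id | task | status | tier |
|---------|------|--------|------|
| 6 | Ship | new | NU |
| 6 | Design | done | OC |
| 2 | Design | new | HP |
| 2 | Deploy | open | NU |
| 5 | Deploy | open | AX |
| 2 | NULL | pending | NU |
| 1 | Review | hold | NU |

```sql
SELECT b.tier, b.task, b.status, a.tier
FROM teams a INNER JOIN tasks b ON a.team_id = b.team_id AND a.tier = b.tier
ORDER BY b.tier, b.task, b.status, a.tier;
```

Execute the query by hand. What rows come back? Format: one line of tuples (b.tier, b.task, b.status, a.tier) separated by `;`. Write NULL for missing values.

(AX, Deploy, open, AX); (NU, Ship, new, NU); (OC, Design, done, OC)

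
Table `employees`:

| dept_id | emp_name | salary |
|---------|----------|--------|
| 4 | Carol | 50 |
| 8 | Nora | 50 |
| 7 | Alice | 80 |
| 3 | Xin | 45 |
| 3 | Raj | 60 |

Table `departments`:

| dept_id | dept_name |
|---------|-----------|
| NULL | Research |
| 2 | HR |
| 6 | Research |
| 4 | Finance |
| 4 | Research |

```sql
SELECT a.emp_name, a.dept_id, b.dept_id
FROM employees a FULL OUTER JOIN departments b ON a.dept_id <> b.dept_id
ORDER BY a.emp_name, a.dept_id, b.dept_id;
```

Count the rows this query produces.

19

FULL OUTER JOIN keeps every row from both sides; unmatched rows get NULL for the other side's columns.
Matching on a.dept_id <> b.dept_id. A NULL in a compared column never satisfies the condition.
Matched pairs: 18; unmatched a rows kept: 0; unmatched b rows kept: 1.
Total: 18 matched + 1 padded = 19 rows.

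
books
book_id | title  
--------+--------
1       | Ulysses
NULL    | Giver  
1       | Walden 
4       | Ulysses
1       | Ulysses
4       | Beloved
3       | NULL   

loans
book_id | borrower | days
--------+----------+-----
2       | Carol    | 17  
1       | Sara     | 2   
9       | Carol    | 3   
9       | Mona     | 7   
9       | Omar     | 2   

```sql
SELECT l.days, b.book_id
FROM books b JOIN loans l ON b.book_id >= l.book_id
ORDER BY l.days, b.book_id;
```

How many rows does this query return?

INNER JOIN keeps only pairs where the ON condition holds.
Matching on b.book_id >= l.book_id. A NULL in a compared column never satisfies the condition.
Matched pairs: 9.
Total: 9 rows.

9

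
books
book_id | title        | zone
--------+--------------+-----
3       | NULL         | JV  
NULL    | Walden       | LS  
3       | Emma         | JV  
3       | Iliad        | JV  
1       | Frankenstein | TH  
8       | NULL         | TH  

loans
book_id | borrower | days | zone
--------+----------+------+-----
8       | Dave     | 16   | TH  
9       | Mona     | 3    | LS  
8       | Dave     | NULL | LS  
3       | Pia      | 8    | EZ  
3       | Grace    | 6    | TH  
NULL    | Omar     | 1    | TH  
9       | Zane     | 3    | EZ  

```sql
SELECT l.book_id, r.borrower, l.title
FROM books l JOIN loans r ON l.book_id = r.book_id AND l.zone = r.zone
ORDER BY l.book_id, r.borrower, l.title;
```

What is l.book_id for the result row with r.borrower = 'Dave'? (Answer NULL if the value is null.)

INNER JOIN keeps only pairs where the ON condition holds.
Matching on l.book_id = r.book_id AND l.zone = r.zone. A NULL in a compared column never satisfies the condition.
- l (book_id=3, zone=JV) has no partner → excluded.
- l (book_id=NULL, zone=LS) has no partner → excluded.
- l (book_id=3, zone=JV) has no partner → excluded.
- l (book_id=3, zone=JV) has no partner → excluded.
- l (book_id=1, zone=TH) has no partner → excluded.
- l (book_id=8, zone=TH) pairs with 1 row(s) of r.

8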